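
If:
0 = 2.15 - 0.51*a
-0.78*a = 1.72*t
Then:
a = 4.22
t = -1.91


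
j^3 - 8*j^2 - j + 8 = (j - 8)*(j - 1)*(j + 1)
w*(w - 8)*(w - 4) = w^3 - 12*w^2 + 32*w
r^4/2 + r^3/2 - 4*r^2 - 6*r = r*(r/2 + 1)*(r - 3)*(r + 2)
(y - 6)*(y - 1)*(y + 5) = y^3 - 2*y^2 - 29*y + 30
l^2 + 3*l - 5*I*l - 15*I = (l + 3)*(l - 5*I)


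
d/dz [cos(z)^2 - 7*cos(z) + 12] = (7 - 2*cos(z))*sin(z)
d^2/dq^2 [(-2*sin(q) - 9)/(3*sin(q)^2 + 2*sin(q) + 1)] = 2*(9*sin(q)^5 + 156*sin(q)^4 + 45*sin(q)^3 - 281*sin(q)^2 - 152*sin(q) - 5)/(3*sin(q)^2 + 2*sin(q) + 1)^3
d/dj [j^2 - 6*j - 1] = 2*j - 6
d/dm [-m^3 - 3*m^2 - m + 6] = -3*m^2 - 6*m - 1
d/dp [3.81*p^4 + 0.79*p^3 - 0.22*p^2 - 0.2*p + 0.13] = 15.24*p^3 + 2.37*p^2 - 0.44*p - 0.2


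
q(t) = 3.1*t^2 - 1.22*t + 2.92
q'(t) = 6.2*t - 1.22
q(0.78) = 3.85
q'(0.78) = 3.62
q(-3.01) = 34.68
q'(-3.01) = -19.88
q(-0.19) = 3.26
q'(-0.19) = -2.40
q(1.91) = 11.90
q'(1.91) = 10.62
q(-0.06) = 3.00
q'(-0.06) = -1.59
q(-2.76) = 29.90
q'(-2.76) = -18.33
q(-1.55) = 12.26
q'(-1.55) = -10.83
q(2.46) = 18.68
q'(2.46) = 14.03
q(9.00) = 243.04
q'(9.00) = 54.58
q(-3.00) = 34.48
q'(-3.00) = -19.82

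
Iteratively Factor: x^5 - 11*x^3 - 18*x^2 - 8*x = (x)*(x^4 - 11*x^2 - 18*x - 8) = x*(x + 1)*(x^3 - x^2 - 10*x - 8) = x*(x + 1)*(x + 2)*(x^2 - 3*x - 4) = x*(x + 1)^2*(x + 2)*(x - 4)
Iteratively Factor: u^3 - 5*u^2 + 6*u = (u - 2)*(u^2 - 3*u) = u*(u - 2)*(u - 3)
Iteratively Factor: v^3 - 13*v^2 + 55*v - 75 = (v - 3)*(v^2 - 10*v + 25) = (v - 5)*(v - 3)*(v - 5)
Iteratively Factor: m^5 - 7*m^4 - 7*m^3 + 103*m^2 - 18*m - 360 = (m - 4)*(m^4 - 3*m^3 - 19*m^2 + 27*m + 90) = (m - 4)*(m + 3)*(m^3 - 6*m^2 - m + 30) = (m - 4)*(m + 2)*(m + 3)*(m^2 - 8*m + 15) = (m - 5)*(m - 4)*(m + 2)*(m + 3)*(m - 3)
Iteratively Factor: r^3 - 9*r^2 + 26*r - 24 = (r - 4)*(r^2 - 5*r + 6) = (r - 4)*(r - 2)*(r - 3)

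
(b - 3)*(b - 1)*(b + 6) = b^3 + 2*b^2 - 21*b + 18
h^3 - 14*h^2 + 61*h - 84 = (h - 7)*(h - 4)*(h - 3)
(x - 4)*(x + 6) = x^2 + 2*x - 24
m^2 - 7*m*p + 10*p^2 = (m - 5*p)*(m - 2*p)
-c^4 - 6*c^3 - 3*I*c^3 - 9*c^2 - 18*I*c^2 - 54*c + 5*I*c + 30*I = (c + 6)*(c + 5*I)*(I*c + 1)^2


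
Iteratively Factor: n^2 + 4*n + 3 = (n + 1)*(n + 3)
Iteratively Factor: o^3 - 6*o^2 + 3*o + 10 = (o + 1)*(o^2 - 7*o + 10) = (o - 5)*(o + 1)*(o - 2)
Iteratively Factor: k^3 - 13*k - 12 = (k - 4)*(k^2 + 4*k + 3) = (k - 4)*(k + 3)*(k + 1)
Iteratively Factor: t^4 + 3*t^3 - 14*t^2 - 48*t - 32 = (t + 2)*(t^3 + t^2 - 16*t - 16) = (t + 1)*(t + 2)*(t^2 - 16) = (t - 4)*(t + 1)*(t + 2)*(t + 4)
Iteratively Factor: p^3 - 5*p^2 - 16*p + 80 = (p + 4)*(p^2 - 9*p + 20) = (p - 4)*(p + 4)*(p - 5)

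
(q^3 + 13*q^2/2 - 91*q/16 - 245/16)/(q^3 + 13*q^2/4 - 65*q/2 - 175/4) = (q - 7/4)/(q - 5)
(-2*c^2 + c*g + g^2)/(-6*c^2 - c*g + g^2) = (c - g)/(3*c - g)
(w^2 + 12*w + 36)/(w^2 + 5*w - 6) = (w + 6)/(w - 1)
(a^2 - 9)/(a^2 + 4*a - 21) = (a + 3)/(a + 7)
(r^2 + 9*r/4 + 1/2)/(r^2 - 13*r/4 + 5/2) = (4*r^2 + 9*r + 2)/(4*r^2 - 13*r + 10)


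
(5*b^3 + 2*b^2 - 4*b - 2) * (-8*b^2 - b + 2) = -40*b^5 - 21*b^4 + 40*b^3 + 24*b^2 - 6*b - 4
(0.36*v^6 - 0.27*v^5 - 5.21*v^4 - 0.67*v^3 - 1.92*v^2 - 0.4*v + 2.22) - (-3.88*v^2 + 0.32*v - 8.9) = 0.36*v^6 - 0.27*v^5 - 5.21*v^4 - 0.67*v^3 + 1.96*v^2 - 0.72*v + 11.12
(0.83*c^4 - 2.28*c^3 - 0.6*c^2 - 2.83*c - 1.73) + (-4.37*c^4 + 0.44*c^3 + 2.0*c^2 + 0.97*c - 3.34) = -3.54*c^4 - 1.84*c^3 + 1.4*c^2 - 1.86*c - 5.07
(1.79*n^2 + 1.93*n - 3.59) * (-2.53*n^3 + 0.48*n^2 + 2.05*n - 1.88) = -4.5287*n^5 - 4.0237*n^4 + 13.6786*n^3 - 1.1319*n^2 - 10.9879*n + 6.7492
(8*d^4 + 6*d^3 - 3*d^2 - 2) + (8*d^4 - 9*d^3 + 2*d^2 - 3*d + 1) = 16*d^4 - 3*d^3 - d^2 - 3*d - 1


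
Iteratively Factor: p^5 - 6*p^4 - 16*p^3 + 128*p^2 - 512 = (p - 4)*(p^4 - 2*p^3 - 24*p^2 + 32*p + 128) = (p - 4)*(p + 4)*(p^3 - 6*p^2 + 32) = (p - 4)^2*(p + 4)*(p^2 - 2*p - 8) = (p - 4)^3*(p + 4)*(p + 2)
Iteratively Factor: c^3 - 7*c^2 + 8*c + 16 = (c + 1)*(c^2 - 8*c + 16) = (c - 4)*(c + 1)*(c - 4)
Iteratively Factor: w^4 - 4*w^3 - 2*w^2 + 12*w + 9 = (w - 3)*(w^3 - w^2 - 5*w - 3) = (w - 3)*(w + 1)*(w^2 - 2*w - 3) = (w - 3)^2*(w + 1)*(w + 1)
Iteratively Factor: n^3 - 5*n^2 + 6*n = (n - 3)*(n^2 - 2*n) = n*(n - 3)*(n - 2)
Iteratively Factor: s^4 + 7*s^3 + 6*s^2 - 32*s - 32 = (s + 1)*(s^3 + 6*s^2 - 32) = (s + 1)*(s + 4)*(s^2 + 2*s - 8) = (s + 1)*(s + 4)^2*(s - 2)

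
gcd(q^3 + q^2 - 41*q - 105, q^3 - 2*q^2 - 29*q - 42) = q^2 - 4*q - 21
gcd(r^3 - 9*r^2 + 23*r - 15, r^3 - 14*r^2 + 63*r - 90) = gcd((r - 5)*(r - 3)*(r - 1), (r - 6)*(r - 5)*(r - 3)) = r^2 - 8*r + 15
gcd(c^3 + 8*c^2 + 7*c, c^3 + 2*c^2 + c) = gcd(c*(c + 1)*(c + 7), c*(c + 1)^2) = c^2 + c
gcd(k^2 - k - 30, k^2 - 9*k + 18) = k - 6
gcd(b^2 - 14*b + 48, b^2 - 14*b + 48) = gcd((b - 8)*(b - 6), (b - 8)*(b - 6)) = b^2 - 14*b + 48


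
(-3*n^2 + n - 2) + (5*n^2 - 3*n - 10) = 2*n^2 - 2*n - 12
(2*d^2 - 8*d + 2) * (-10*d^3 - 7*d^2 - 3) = -20*d^5 + 66*d^4 + 36*d^3 - 20*d^2 + 24*d - 6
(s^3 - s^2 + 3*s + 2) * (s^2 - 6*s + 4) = s^5 - 7*s^4 + 13*s^3 - 20*s^2 + 8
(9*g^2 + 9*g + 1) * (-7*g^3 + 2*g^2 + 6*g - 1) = -63*g^5 - 45*g^4 + 65*g^3 + 47*g^2 - 3*g - 1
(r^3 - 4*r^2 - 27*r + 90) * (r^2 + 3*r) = r^5 - r^4 - 39*r^3 + 9*r^2 + 270*r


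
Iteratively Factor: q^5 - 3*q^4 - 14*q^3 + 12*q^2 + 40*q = (q + 2)*(q^4 - 5*q^3 - 4*q^2 + 20*q) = (q - 5)*(q + 2)*(q^3 - 4*q) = q*(q - 5)*(q + 2)*(q^2 - 4) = q*(q - 5)*(q + 2)^2*(q - 2)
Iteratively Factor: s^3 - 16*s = (s - 4)*(s^2 + 4*s) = (s - 4)*(s + 4)*(s)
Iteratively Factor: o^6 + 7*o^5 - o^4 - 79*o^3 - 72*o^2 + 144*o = (o - 3)*(o^5 + 10*o^4 + 29*o^3 + 8*o^2 - 48*o) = (o - 3)*(o - 1)*(o^4 + 11*o^3 + 40*o^2 + 48*o) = (o - 3)*(o - 1)*(o + 3)*(o^3 + 8*o^2 + 16*o) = (o - 3)*(o - 1)*(o + 3)*(o + 4)*(o^2 + 4*o) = o*(o - 3)*(o - 1)*(o + 3)*(o + 4)*(o + 4)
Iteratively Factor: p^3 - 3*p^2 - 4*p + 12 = (p - 3)*(p^2 - 4) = (p - 3)*(p + 2)*(p - 2)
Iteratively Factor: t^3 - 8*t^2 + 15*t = (t - 3)*(t^2 - 5*t) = t*(t - 3)*(t - 5)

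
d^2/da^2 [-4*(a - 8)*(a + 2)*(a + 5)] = 8 - 24*a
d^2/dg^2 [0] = 0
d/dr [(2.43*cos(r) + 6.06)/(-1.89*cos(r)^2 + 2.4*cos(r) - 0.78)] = (-4.5927*cos(r)^2 - 22.9068*cos(r) + 16.4394)*sin(r)/(3.5721*cos(r)^4 - 9.072*cos(r)^3 + 8.7084*cos(r)^2 - 3.744*cos(r) + 0.6084)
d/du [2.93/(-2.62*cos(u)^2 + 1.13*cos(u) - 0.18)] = (3.3109 - 15.3532*cos(u))*sin(u)/(2.62*cos(u)^2 - 1.13*cos(u) + 0.18)^2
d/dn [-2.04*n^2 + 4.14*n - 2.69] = 4.14 - 4.08*n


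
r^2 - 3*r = r*(r - 3)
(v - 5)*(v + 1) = v^2 - 4*v - 5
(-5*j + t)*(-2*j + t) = 10*j^2 - 7*j*t + t^2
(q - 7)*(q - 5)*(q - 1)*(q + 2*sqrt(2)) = q^4 - 13*q^3 + 2*sqrt(2)*q^3 - 26*sqrt(2)*q^2 + 47*q^2 - 35*q + 94*sqrt(2)*q - 70*sqrt(2)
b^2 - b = b*(b - 1)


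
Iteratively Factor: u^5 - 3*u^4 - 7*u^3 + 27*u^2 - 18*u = (u + 3)*(u^4 - 6*u^3 + 11*u^2 - 6*u) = (u - 2)*(u + 3)*(u^3 - 4*u^2 + 3*u) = u*(u - 2)*(u + 3)*(u^2 - 4*u + 3) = u*(u - 2)*(u - 1)*(u + 3)*(u - 3)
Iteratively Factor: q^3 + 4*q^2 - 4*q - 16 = (q + 4)*(q^2 - 4) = (q + 2)*(q + 4)*(q - 2)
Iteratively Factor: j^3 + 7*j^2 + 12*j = (j + 4)*(j^2 + 3*j) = j*(j + 4)*(j + 3)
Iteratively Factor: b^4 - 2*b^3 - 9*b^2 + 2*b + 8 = (b + 1)*(b^3 - 3*b^2 - 6*b + 8) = (b - 4)*(b + 1)*(b^2 + b - 2) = (b - 4)*(b - 1)*(b + 1)*(b + 2)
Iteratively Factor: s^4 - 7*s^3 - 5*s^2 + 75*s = (s - 5)*(s^3 - 2*s^2 - 15*s) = s*(s - 5)*(s^2 - 2*s - 15) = s*(s - 5)*(s + 3)*(s - 5)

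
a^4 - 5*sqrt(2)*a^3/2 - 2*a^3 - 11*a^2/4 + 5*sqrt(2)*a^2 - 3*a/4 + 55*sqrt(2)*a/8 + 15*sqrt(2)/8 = (a - 3)*(a + 1/2)^2*(a - 5*sqrt(2)/2)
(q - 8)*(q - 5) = q^2 - 13*q + 40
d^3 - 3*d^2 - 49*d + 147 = (d - 7)*(d - 3)*(d + 7)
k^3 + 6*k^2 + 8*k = k*(k + 2)*(k + 4)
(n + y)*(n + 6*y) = n^2 + 7*n*y + 6*y^2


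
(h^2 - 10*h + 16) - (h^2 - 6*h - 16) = 32 - 4*h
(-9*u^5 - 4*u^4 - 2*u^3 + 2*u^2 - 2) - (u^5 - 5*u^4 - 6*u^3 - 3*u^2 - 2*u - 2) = -10*u^5 + u^4 + 4*u^3 + 5*u^2 + 2*u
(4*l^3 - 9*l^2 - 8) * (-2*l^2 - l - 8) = -8*l^5 + 14*l^4 - 23*l^3 + 88*l^2 + 8*l + 64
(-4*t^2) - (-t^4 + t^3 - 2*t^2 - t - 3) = t^4 - t^3 - 2*t^2 + t + 3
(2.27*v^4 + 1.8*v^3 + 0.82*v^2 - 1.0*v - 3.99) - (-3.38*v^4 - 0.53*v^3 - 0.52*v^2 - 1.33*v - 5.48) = 5.65*v^4 + 2.33*v^3 + 1.34*v^2 + 0.33*v + 1.49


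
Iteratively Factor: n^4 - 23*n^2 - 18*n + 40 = (n - 5)*(n^3 + 5*n^2 + 2*n - 8) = (n - 5)*(n + 4)*(n^2 + n - 2) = (n - 5)*(n + 2)*(n + 4)*(n - 1)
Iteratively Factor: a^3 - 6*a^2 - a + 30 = (a - 5)*(a^2 - a - 6) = (a - 5)*(a + 2)*(a - 3)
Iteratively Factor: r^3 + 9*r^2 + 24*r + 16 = (r + 1)*(r^2 + 8*r + 16) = (r + 1)*(r + 4)*(r + 4)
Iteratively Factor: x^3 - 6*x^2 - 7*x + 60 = (x + 3)*(x^2 - 9*x + 20) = (x - 5)*(x + 3)*(x - 4)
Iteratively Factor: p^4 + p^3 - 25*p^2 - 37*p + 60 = (p - 1)*(p^3 + 2*p^2 - 23*p - 60) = (p - 1)*(p + 3)*(p^2 - p - 20) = (p - 5)*(p - 1)*(p + 3)*(p + 4)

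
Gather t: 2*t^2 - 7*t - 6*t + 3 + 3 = 2*t^2 - 13*t + 6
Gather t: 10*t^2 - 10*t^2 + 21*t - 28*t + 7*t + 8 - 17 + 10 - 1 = 0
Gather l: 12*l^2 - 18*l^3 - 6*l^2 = -18*l^3 + 6*l^2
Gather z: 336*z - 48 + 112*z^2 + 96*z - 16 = 112*z^2 + 432*z - 64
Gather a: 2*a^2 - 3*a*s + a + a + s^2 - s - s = 2*a^2 + a*(2 - 3*s) + s^2 - 2*s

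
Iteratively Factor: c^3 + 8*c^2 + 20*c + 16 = (c + 2)*(c^2 + 6*c + 8) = (c + 2)^2*(c + 4)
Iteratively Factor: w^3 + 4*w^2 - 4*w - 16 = (w + 4)*(w^2 - 4) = (w - 2)*(w + 4)*(w + 2)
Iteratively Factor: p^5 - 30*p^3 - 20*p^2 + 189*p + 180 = (p - 3)*(p^4 + 3*p^3 - 21*p^2 - 83*p - 60) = (p - 3)*(p + 3)*(p^3 - 21*p - 20) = (p - 3)*(p + 3)*(p + 4)*(p^2 - 4*p - 5) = (p - 5)*(p - 3)*(p + 3)*(p + 4)*(p + 1)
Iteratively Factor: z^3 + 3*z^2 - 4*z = (z + 4)*(z^2 - z) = z*(z + 4)*(z - 1)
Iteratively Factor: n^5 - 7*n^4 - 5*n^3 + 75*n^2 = (n)*(n^4 - 7*n^3 - 5*n^2 + 75*n) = n*(n - 5)*(n^3 - 2*n^2 - 15*n) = n*(n - 5)^2*(n^2 + 3*n) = n^2*(n - 5)^2*(n + 3)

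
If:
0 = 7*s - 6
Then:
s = 6/7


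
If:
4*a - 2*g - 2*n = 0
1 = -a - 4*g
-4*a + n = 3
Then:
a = -11/7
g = 1/7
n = -23/7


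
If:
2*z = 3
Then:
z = 3/2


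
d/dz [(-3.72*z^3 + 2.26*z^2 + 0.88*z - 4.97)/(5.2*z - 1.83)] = (-38.688*z^3 + 32.1748*z^2 - 8.2716*z + 24.2336)/(27.04*z^2 - 19.032*z + 3.3489)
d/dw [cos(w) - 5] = -sin(w)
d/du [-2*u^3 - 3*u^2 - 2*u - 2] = -6*u^2 - 6*u - 2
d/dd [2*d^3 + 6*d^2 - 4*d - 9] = 6*d^2 + 12*d - 4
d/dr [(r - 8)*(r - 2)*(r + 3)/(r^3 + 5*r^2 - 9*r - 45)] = 2*(6*r^2 - 31*r + 59)/(r^4 + 4*r^3 - 26*r^2 - 60*r + 225)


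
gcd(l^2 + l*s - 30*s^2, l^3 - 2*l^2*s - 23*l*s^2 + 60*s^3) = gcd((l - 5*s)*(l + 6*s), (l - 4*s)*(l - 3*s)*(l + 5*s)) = 1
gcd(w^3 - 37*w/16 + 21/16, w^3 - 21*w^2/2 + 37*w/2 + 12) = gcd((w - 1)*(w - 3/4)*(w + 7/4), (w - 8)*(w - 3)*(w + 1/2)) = 1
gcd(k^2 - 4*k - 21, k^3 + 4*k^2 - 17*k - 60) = k + 3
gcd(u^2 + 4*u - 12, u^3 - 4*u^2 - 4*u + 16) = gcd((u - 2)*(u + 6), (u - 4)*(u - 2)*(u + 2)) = u - 2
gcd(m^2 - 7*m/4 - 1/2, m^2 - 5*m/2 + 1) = m - 2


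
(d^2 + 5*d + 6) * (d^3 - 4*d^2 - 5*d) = d^5 + d^4 - 19*d^3 - 49*d^2 - 30*d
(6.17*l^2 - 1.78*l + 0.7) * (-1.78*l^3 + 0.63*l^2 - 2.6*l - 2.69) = -10.9826*l^5 + 7.0555*l^4 - 18.4094*l^3 - 11.5283*l^2 + 2.9682*l - 1.883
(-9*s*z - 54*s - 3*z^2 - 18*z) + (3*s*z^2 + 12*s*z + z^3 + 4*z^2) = 3*s*z^2 + 3*s*z - 54*s + z^3 + z^2 - 18*z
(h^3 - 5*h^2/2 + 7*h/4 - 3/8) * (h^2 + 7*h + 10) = h^5 + 9*h^4/2 - 23*h^3/4 - 105*h^2/8 + 119*h/8 - 15/4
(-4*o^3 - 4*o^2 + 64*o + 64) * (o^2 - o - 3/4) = -4*o^5 + 71*o^3 + 3*o^2 - 112*o - 48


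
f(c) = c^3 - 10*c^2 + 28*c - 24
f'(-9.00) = 451.00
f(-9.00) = -1815.00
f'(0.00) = 28.00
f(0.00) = -24.00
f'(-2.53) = 97.80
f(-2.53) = -175.04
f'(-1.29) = 58.79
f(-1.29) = -78.91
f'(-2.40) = 93.28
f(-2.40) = -162.62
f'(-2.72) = 104.60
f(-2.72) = -194.27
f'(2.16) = -1.20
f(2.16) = -0.10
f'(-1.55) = 66.21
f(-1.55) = -95.15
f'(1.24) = 7.81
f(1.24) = -2.75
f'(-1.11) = 53.90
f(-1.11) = -68.77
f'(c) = 3*c^2 - 20*c + 28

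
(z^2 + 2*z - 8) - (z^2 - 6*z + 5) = 8*z - 13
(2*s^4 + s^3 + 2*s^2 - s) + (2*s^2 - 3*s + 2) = 2*s^4 + s^3 + 4*s^2 - 4*s + 2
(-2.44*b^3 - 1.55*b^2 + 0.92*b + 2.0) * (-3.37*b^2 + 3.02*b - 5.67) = 8.2228*b^5 - 2.1453*b^4 + 6.0534*b^3 + 4.8269*b^2 + 0.8236*b - 11.34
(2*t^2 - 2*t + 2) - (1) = 2*t^2 - 2*t + 1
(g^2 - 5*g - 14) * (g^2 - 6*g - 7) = g^4 - 11*g^3 + 9*g^2 + 119*g + 98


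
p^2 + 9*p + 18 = (p + 3)*(p + 6)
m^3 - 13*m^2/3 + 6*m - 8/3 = (m - 2)*(m - 4/3)*(m - 1)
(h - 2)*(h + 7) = h^2 + 5*h - 14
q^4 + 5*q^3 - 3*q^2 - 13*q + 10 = (q - 1)^2*(q + 2)*(q + 5)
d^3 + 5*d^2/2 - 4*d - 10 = (d - 2)*(d + 2)*(d + 5/2)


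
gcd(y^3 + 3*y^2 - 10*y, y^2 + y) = y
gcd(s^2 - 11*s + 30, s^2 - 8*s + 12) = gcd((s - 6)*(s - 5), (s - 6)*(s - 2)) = s - 6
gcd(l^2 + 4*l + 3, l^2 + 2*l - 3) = l + 3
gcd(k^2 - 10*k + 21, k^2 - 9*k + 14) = k - 7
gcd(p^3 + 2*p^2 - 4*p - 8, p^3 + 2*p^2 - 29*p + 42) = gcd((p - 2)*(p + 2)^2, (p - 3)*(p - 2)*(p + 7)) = p - 2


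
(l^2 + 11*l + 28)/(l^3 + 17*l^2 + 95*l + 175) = (l + 4)/(l^2 + 10*l + 25)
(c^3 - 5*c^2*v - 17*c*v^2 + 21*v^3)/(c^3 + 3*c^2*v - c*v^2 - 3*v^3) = (c - 7*v)/(c + v)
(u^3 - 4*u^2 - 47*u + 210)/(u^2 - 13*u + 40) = (u^2 + u - 42)/(u - 8)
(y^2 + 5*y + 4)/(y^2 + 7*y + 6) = (y + 4)/(y + 6)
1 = 1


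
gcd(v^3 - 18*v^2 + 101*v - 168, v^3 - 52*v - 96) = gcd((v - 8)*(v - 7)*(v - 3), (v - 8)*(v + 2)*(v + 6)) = v - 8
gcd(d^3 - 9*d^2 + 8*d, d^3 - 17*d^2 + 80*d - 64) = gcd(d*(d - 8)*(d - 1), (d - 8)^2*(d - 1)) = d^2 - 9*d + 8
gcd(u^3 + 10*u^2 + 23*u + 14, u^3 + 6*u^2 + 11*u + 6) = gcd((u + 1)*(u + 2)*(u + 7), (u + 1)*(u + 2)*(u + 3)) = u^2 + 3*u + 2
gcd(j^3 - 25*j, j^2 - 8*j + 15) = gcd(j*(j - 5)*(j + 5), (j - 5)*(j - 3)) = j - 5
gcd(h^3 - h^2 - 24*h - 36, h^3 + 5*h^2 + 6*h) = h^2 + 5*h + 6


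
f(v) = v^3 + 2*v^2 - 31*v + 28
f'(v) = 3*v^2 + 4*v - 31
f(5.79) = 109.66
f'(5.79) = 92.73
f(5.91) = 121.07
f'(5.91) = 97.42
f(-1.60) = 78.62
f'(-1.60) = -29.72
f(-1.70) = 81.57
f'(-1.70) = -29.13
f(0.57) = 11.16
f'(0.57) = -27.75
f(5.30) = 68.76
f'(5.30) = 74.47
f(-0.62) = 47.75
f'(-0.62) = -32.33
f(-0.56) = 45.81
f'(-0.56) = -32.30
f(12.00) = 1672.00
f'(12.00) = 449.00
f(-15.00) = -2432.00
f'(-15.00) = 584.00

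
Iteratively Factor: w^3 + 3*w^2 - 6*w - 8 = (w + 4)*(w^2 - w - 2) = (w - 2)*(w + 4)*(w + 1)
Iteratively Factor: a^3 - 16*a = (a + 4)*(a^2 - 4*a) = a*(a + 4)*(a - 4)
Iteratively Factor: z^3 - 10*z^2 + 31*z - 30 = (z - 5)*(z^2 - 5*z + 6) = (z - 5)*(z - 2)*(z - 3)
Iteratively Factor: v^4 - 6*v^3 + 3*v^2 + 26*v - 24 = (v + 2)*(v^3 - 8*v^2 + 19*v - 12) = (v - 3)*(v + 2)*(v^2 - 5*v + 4) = (v - 3)*(v - 1)*(v + 2)*(v - 4)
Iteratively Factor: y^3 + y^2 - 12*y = (y)*(y^2 + y - 12) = y*(y - 3)*(y + 4)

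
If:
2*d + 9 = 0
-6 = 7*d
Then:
No Solution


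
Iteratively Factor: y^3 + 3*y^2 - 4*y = (y + 4)*(y^2 - y) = y*(y + 4)*(y - 1)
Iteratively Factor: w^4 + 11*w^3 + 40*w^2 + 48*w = (w + 3)*(w^3 + 8*w^2 + 16*w) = w*(w + 3)*(w^2 + 8*w + 16) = w*(w + 3)*(w + 4)*(w + 4)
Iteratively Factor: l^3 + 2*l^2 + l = (l)*(l^2 + 2*l + 1) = l*(l + 1)*(l + 1)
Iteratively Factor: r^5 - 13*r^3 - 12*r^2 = (r)*(r^4 - 13*r^2 - 12*r) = r^2*(r^3 - 13*r - 12) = r^2*(r + 1)*(r^2 - r - 12) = r^2*(r - 4)*(r + 1)*(r + 3)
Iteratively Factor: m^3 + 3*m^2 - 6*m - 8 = (m + 1)*(m^2 + 2*m - 8) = (m + 1)*(m + 4)*(m - 2)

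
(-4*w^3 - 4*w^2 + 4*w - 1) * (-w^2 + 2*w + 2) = 4*w^5 - 4*w^4 - 20*w^3 + w^2 + 6*w - 2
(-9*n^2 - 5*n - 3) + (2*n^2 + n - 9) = -7*n^2 - 4*n - 12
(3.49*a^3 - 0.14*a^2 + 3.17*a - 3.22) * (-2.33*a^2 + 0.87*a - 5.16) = -8.1317*a^5 + 3.3625*a^4 - 25.5163*a^3 + 10.9829*a^2 - 19.1586*a + 16.6152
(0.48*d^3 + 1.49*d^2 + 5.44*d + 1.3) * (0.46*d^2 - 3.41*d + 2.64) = 0.2208*d^5 - 0.9514*d^4 - 1.3113*d^3 - 14.0188*d^2 + 9.9286*d + 3.432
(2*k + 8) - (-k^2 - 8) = k^2 + 2*k + 16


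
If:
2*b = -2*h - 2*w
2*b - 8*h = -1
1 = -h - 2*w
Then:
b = 7/18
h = 2/9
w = -11/18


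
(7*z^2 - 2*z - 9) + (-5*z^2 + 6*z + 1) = 2*z^2 + 4*z - 8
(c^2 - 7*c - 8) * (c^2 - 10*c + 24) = c^4 - 17*c^3 + 86*c^2 - 88*c - 192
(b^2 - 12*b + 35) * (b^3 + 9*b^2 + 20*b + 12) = b^5 - 3*b^4 - 53*b^3 + 87*b^2 + 556*b + 420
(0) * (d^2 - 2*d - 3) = 0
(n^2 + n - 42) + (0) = n^2 + n - 42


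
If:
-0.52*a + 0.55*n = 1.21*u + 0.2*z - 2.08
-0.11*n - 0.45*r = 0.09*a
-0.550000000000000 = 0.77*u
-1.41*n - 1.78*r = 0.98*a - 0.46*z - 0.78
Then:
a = 0.068250018297592*z + 3.88094055597794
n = 0.428163653663178*z - 1.68399386395852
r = -0.118312230110517*z - 0.364545166672392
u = -0.71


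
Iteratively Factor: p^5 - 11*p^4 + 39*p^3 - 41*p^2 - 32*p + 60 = (p - 5)*(p^4 - 6*p^3 + 9*p^2 + 4*p - 12) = (p - 5)*(p + 1)*(p^3 - 7*p^2 + 16*p - 12) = (p - 5)*(p - 3)*(p + 1)*(p^2 - 4*p + 4) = (p - 5)*(p - 3)*(p - 2)*(p + 1)*(p - 2)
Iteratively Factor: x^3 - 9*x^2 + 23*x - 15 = (x - 1)*(x^2 - 8*x + 15) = (x - 5)*(x - 1)*(x - 3)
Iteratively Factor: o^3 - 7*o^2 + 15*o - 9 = (o - 3)*(o^2 - 4*o + 3) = (o - 3)*(o - 1)*(o - 3)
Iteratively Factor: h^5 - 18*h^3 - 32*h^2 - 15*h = (h - 5)*(h^4 + 5*h^3 + 7*h^2 + 3*h) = (h - 5)*(h + 1)*(h^3 + 4*h^2 + 3*h) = (h - 5)*(h + 1)*(h + 3)*(h^2 + h) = h*(h - 5)*(h + 1)*(h + 3)*(h + 1)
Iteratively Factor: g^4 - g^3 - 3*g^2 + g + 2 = (g - 1)*(g^3 - 3*g - 2) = (g - 2)*(g - 1)*(g^2 + 2*g + 1) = (g - 2)*(g - 1)*(g + 1)*(g + 1)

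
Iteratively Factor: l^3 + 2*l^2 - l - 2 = (l - 1)*(l^2 + 3*l + 2) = (l - 1)*(l + 2)*(l + 1)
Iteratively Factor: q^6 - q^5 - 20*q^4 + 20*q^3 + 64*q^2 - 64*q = (q)*(q^5 - q^4 - 20*q^3 + 20*q^2 + 64*q - 64) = q*(q + 4)*(q^4 - 5*q^3 + 20*q - 16) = q*(q + 2)*(q + 4)*(q^3 - 7*q^2 + 14*q - 8) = q*(q - 1)*(q + 2)*(q + 4)*(q^2 - 6*q + 8) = q*(q - 4)*(q - 1)*(q + 2)*(q + 4)*(q - 2)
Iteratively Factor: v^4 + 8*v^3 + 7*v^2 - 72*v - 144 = (v - 3)*(v^3 + 11*v^2 + 40*v + 48) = (v - 3)*(v + 4)*(v^2 + 7*v + 12) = (v - 3)*(v + 3)*(v + 4)*(v + 4)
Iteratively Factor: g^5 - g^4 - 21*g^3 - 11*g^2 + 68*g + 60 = (g + 2)*(g^4 - 3*g^3 - 15*g^2 + 19*g + 30) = (g + 1)*(g + 2)*(g^3 - 4*g^2 - 11*g + 30) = (g - 2)*(g + 1)*(g + 2)*(g^2 - 2*g - 15) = (g - 5)*(g - 2)*(g + 1)*(g + 2)*(g + 3)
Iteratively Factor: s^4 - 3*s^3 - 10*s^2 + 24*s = (s)*(s^3 - 3*s^2 - 10*s + 24) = s*(s - 2)*(s^2 - s - 12) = s*(s - 2)*(s + 3)*(s - 4)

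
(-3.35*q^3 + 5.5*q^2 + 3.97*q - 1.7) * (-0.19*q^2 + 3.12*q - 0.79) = 0.6365*q^5 - 11.497*q^4 + 19.0522*q^3 + 8.3644*q^2 - 8.4403*q + 1.343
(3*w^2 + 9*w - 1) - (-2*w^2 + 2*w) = 5*w^2 + 7*w - 1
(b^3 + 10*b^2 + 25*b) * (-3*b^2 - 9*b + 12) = -3*b^5 - 39*b^4 - 153*b^3 - 105*b^2 + 300*b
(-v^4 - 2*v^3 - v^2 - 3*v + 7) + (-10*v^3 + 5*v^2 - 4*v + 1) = -v^4 - 12*v^3 + 4*v^2 - 7*v + 8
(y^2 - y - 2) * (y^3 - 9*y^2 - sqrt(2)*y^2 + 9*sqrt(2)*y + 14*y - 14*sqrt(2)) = y^5 - 10*y^4 - sqrt(2)*y^4 + 10*sqrt(2)*y^3 + 21*y^3 - 21*sqrt(2)*y^2 + 4*y^2 - 28*y - 4*sqrt(2)*y + 28*sqrt(2)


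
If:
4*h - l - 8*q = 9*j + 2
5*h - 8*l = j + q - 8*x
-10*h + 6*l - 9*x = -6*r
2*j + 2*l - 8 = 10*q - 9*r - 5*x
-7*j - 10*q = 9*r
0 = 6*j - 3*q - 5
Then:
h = 70073/161127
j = 84538/161127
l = -7052/161127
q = -99469/161127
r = 134308/483381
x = -52714/161127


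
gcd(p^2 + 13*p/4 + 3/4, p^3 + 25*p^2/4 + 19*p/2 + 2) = p + 1/4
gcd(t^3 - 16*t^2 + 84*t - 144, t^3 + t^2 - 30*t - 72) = t - 6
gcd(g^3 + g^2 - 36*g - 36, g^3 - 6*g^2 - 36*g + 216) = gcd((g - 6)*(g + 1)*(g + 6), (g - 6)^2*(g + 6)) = g^2 - 36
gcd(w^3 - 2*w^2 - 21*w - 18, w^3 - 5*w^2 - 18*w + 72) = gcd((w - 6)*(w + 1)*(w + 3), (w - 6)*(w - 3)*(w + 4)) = w - 6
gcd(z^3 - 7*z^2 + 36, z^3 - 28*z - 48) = z^2 - 4*z - 12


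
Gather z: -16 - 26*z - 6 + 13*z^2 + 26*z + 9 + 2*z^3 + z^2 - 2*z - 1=2*z^3 + 14*z^2 - 2*z - 14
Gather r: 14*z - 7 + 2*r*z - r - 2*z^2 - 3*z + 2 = r*(2*z - 1) - 2*z^2 + 11*z - 5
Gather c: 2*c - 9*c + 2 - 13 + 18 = 7 - 7*c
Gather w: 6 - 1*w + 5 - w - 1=10 - 2*w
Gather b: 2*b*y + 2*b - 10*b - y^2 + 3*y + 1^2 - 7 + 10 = b*(2*y - 8) - y^2 + 3*y + 4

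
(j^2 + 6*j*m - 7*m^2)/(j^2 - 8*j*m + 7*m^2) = (j + 7*m)/(j - 7*m)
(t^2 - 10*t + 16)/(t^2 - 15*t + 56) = (t - 2)/(t - 7)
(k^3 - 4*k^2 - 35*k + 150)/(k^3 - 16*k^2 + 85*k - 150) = (k + 6)/(k - 6)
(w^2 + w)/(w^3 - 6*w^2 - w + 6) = w/(w^2 - 7*w + 6)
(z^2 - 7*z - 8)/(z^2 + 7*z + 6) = (z - 8)/(z + 6)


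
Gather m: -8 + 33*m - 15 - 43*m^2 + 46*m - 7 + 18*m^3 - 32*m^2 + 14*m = 18*m^3 - 75*m^2 + 93*m - 30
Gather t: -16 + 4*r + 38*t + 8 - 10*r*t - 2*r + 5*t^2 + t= 2*r + 5*t^2 + t*(39 - 10*r) - 8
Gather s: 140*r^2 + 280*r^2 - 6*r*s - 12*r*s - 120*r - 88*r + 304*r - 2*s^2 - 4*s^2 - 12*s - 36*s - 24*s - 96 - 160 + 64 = 420*r^2 + 96*r - 6*s^2 + s*(-18*r - 72) - 192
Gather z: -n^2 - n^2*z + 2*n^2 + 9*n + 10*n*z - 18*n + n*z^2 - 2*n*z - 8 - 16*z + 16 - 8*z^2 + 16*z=n^2 - 9*n + z^2*(n - 8) + z*(-n^2 + 8*n) + 8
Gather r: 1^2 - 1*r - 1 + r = 0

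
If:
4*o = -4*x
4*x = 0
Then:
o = 0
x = 0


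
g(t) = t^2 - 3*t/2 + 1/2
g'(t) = 2*t - 3/2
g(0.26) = 0.18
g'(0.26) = -0.98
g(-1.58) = 5.37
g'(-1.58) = -4.66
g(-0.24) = 0.92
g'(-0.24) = -1.98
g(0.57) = -0.03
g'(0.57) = -0.36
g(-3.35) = 16.75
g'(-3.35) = -8.20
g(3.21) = 5.99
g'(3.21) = 4.92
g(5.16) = 19.39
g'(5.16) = 8.82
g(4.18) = 11.70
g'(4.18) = 6.86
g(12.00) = 126.50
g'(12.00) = 22.50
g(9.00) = 68.00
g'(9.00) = 16.50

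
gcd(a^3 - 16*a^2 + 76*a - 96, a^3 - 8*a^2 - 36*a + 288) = a^2 - 14*a + 48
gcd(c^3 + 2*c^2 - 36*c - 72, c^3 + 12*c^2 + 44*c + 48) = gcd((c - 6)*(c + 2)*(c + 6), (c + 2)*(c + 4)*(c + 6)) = c^2 + 8*c + 12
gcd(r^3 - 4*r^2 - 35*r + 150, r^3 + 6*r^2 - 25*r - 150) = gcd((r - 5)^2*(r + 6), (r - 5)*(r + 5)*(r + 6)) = r^2 + r - 30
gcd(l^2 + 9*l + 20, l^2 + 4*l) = l + 4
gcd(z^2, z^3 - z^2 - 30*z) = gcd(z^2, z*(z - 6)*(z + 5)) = z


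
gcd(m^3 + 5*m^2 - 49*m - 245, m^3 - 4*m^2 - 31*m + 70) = m^2 - 2*m - 35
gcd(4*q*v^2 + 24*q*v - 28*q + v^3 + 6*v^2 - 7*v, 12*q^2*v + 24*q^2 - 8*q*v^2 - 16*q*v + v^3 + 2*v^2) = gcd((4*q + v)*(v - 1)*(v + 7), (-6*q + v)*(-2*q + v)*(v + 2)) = 1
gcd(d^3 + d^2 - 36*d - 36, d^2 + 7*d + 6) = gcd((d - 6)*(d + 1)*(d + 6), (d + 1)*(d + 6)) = d^2 + 7*d + 6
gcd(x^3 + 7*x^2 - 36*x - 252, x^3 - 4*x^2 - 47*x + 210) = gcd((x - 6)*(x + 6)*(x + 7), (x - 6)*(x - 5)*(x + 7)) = x^2 + x - 42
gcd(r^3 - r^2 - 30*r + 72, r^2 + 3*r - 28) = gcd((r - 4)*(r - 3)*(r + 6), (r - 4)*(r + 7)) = r - 4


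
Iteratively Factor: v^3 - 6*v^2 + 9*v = (v)*(v^2 - 6*v + 9) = v*(v - 3)*(v - 3)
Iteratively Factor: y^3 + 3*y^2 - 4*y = (y - 1)*(y^2 + 4*y) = y*(y - 1)*(y + 4)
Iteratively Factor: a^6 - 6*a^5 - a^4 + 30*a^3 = (a)*(a^5 - 6*a^4 - a^3 + 30*a^2) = a^2*(a^4 - 6*a^3 - a^2 + 30*a) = a^2*(a - 5)*(a^3 - a^2 - 6*a) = a^2*(a - 5)*(a - 3)*(a^2 + 2*a) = a^3*(a - 5)*(a - 3)*(a + 2)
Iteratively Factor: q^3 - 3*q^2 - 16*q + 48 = (q - 4)*(q^2 + q - 12) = (q - 4)*(q + 4)*(q - 3)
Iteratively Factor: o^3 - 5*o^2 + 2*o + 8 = (o - 2)*(o^2 - 3*o - 4) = (o - 2)*(o + 1)*(o - 4)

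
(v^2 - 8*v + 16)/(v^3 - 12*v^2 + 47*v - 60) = (v - 4)/(v^2 - 8*v + 15)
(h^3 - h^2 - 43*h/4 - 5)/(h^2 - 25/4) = (2*h^2 - 7*h - 4)/(2*h - 5)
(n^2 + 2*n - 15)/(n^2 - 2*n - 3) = (n + 5)/(n + 1)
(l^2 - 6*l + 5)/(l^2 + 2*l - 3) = (l - 5)/(l + 3)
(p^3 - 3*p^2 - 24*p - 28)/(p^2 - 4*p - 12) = (p^2 - 5*p - 14)/(p - 6)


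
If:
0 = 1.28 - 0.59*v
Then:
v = 2.17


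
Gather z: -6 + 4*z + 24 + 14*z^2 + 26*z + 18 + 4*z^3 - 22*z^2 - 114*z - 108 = 4*z^3 - 8*z^2 - 84*z - 72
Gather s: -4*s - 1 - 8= -4*s - 9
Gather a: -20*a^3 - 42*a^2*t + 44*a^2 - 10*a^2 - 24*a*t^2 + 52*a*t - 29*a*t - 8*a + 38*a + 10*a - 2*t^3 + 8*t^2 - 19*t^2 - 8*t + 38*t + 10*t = -20*a^3 + a^2*(34 - 42*t) + a*(-24*t^2 + 23*t + 40) - 2*t^3 - 11*t^2 + 40*t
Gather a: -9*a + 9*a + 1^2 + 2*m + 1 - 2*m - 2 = 0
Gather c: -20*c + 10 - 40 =-20*c - 30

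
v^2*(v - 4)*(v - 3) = v^4 - 7*v^3 + 12*v^2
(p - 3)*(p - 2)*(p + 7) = p^3 + 2*p^2 - 29*p + 42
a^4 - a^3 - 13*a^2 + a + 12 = (a - 4)*(a - 1)*(a + 1)*(a + 3)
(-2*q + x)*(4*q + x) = -8*q^2 + 2*q*x + x^2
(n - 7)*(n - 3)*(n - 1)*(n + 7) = n^4 - 4*n^3 - 46*n^2 + 196*n - 147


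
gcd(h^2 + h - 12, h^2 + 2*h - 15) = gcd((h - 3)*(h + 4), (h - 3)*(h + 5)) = h - 3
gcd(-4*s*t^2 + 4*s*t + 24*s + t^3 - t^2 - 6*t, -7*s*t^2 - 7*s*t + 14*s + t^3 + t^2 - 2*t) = t + 2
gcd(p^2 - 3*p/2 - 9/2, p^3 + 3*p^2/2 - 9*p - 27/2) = p^2 - 3*p/2 - 9/2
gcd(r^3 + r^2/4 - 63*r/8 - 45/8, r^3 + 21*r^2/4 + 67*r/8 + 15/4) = r^2 + 13*r/4 + 15/8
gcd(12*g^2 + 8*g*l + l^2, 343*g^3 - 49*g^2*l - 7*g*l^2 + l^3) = 1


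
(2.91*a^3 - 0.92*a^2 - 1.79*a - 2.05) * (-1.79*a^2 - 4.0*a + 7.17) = -5.2089*a^5 - 9.9932*a^4 + 27.7488*a^3 + 4.2331*a^2 - 4.6343*a - 14.6985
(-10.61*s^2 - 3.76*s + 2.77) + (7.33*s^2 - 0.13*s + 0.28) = -3.28*s^2 - 3.89*s + 3.05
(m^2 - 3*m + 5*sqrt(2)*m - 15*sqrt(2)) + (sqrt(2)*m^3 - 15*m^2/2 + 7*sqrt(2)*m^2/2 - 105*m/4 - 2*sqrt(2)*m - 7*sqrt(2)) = sqrt(2)*m^3 - 13*m^2/2 + 7*sqrt(2)*m^2/2 - 117*m/4 + 3*sqrt(2)*m - 22*sqrt(2)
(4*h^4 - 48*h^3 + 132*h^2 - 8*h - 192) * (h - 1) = 4*h^5 - 52*h^4 + 180*h^3 - 140*h^2 - 184*h + 192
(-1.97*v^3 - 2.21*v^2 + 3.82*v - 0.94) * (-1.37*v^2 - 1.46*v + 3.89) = 2.6989*v^5 + 5.9039*v^4 - 9.6701*v^3 - 12.8863*v^2 + 16.2322*v - 3.6566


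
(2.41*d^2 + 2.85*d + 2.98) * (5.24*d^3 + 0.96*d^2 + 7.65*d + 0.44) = 12.6284*d^5 + 17.2476*d^4 + 36.7877*d^3 + 25.7237*d^2 + 24.051*d + 1.3112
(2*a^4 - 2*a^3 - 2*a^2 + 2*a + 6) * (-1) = -2*a^4 + 2*a^3 + 2*a^2 - 2*a - 6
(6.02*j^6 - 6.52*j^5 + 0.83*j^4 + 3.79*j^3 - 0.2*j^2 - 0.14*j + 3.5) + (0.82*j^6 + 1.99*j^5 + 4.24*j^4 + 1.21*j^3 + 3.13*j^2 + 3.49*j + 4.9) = 6.84*j^6 - 4.53*j^5 + 5.07*j^4 + 5.0*j^3 + 2.93*j^2 + 3.35*j + 8.4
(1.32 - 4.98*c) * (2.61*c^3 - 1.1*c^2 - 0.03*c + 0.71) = -12.9978*c^4 + 8.9232*c^3 - 1.3026*c^2 - 3.5754*c + 0.9372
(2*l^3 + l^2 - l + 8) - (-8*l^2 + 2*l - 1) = 2*l^3 + 9*l^2 - 3*l + 9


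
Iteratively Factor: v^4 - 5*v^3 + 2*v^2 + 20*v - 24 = (v + 2)*(v^3 - 7*v^2 + 16*v - 12) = (v - 3)*(v + 2)*(v^2 - 4*v + 4) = (v - 3)*(v - 2)*(v + 2)*(v - 2)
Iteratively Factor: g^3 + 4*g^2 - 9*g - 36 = (g - 3)*(g^2 + 7*g + 12) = (g - 3)*(g + 4)*(g + 3)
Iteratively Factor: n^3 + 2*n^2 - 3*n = (n - 1)*(n^2 + 3*n) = (n - 1)*(n + 3)*(n)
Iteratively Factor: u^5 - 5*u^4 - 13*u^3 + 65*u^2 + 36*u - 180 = (u + 3)*(u^4 - 8*u^3 + 11*u^2 + 32*u - 60) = (u - 5)*(u + 3)*(u^3 - 3*u^2 - 4*u + 12) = (u - 5)*(u - 2)*(u + 3)*(u^2 - u - 6) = (u - 5)*(u - 2)*(u + 2)*(u + 3)*(u - 3)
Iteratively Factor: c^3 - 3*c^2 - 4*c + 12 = (c - 2)*(c^2 - c - 6) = (c - 2)*(c + 2)*(c - 3)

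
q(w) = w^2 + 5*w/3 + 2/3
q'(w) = 2*w + 5/3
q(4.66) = 30.15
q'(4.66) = 10.99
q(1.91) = 7.50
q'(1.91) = 5.49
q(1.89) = 7.39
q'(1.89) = 5.45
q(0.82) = 2.71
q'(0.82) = 3.31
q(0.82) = 2.71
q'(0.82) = 3.31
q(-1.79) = 0.89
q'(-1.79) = -1.91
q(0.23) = 1.10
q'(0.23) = 2.13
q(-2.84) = 4.00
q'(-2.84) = -4.01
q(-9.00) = 66.67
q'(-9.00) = -16.33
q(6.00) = 46.67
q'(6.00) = 13.67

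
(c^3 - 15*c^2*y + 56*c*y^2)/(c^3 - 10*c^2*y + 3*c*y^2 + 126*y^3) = c*(-c + 8*y)/(-c^2 + 3*c*y + 18*y^2)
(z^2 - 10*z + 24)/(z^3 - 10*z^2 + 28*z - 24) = (z - 4)/(z^2 - 4*z + 4)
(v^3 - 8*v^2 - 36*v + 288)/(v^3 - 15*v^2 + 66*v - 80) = (v^2 - 36)/(v^2 - 7*v + 10)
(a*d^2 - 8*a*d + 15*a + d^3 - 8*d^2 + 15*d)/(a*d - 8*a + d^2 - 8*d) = (d^2 - 8*d + 15)/(d - 8)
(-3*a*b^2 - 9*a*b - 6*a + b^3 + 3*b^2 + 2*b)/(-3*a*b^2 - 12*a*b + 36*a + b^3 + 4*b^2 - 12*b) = (b^2 + 3*b + 2)/(b^2 + 4*b - 12)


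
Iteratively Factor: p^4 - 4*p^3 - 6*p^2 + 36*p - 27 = (p - 3)*(p^3 - p^2 - 9*p + 9) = (p - 3)*(p - 1)*(p^2 - 9) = (p - 3)^2*(p - 1)*(p + 3)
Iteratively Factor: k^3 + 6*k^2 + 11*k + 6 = (k + 2)*(k^2 + 4*k + 3) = (k + 2)*(k + 3)*(k + 1)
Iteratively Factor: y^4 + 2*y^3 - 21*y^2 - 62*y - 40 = (y - 5)*(y^3 + 7*y^2 + 14*y + 8) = (y - 5)*(y + 4)*(y^2 + 3*y + 2) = (y - 5)*(y + 1)*(y + 4)*(y + 2)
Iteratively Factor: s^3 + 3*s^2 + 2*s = (s + 2)*(s^2 + s) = s*(s + 2)*(s + 1)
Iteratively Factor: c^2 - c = (c - 1)*(c)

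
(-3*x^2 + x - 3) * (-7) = 21*x^2 - 7*x + 21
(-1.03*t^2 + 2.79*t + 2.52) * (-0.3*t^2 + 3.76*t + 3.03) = 0.309*t^4 - 4.7098*t^3 + 6.6135*t^2 + 17.9289*t + 7.6356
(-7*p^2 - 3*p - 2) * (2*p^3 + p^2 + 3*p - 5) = -14*p^5 - 13*p^4 - 28*p^3 + 24*p^2 + 9*p + 10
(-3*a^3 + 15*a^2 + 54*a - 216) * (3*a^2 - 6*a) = -9*a^5 + 63*a^4 + 72*a^3 - 972*a^2 + 1296*a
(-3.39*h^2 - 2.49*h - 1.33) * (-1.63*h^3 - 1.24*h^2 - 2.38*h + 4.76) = 5.5257*h^5 + 8.2623*h^4 + 13.3237*h^3 - 8.561*h^2 - 8.687*h - 6.3308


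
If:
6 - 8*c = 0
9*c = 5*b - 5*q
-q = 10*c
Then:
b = -123/20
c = 3/4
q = -15/2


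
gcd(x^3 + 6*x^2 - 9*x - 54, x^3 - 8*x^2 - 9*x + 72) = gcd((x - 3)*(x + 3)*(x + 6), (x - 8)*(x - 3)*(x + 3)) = x^2 - 9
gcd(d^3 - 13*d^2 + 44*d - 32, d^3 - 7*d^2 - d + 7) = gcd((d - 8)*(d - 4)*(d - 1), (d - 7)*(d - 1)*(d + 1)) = d - 1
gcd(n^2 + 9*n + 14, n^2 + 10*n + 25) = 1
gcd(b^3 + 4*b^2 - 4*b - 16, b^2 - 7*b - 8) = 1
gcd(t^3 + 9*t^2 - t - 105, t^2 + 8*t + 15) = t + 5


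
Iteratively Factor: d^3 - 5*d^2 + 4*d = (d - 1)*(d^2 - 4*d) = (d - 4)*(d - 1)*(d)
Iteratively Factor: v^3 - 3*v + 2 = (v + 2)*(v^2 - 2*v + 1) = (v - 1)*(v + 2)*(v - 1)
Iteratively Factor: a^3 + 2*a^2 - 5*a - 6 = (a - 2)*(a^2 + 4*a + 3) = (a - 2)*(a + 1)*(a + 3)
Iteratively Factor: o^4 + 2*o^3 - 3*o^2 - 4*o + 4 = (o - 1)*(o^3 + 3*o^2 - 4) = (o - 1)^2*(o^2 + 4*o + 4) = (o - 1)^2*(o + 2)*(o + 2)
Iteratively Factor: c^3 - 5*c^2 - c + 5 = (c - 5)*(c^2 - 1) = (c - 5)*(c - 1)*(c + 1)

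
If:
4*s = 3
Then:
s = 3/4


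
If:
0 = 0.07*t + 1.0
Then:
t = -14.29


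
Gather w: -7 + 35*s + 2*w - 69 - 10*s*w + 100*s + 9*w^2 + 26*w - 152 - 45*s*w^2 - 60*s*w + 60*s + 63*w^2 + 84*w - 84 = 195*s + w^2*(72 - 45*s) + w*(112 - 70*s) - 312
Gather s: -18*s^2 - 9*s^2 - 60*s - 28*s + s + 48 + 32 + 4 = -27*s^2 - 87*s + 84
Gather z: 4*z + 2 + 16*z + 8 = 20*z + 10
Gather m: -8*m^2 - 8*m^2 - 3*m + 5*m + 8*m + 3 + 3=-16*m^2 + 10*m + 6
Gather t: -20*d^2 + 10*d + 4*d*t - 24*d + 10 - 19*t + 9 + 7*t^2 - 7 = -20*d^2 - 14*d + 7*t^2 + t*(4*d - 19) + 12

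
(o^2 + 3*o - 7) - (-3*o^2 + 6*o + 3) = 4*o^2 - 3*o - 10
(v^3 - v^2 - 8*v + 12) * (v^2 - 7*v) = v^5 - 8*v^4 - v^3 + 68*v^2 - 84*v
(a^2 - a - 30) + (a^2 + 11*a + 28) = 2*a^2 + 10*a - 2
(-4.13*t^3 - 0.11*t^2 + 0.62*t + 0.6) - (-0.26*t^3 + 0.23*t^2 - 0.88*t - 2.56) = -3.87*t^3 - 0.34*t^2 + 1.5*t + 3.16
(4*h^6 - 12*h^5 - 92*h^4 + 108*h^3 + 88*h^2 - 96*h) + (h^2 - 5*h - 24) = 4*h^6 - 12*h^5 - 92*h^4 + 108*h^3 + 89*h^2 - 101*h - 24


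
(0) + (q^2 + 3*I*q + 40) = q^2 + 3*I*q + 40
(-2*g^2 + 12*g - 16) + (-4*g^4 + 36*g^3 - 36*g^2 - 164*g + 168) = -4*g^4 + 36*g^3 - 38*g^2 - 152*g + 152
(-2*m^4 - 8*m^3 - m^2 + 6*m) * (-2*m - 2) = 4*m^5 + 20*m^4 + 18*m^3 - 10*m^2 - 12*m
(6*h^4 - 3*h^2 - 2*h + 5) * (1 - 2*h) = -12*h^5 + 6*h^4 + 6*h^3 + h^2 - 12*h + 5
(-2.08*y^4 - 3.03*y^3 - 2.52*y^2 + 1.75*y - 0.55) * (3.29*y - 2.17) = -6.8432*y^5 - 5.4551*y^4 - 1.7157*y^3 + 11.2259*y^2 - 5.607*y + 1.1935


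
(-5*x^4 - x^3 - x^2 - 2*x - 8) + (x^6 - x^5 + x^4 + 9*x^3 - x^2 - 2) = x^6 - x^5 - 4*x^4 + 8*x^3 - 2*x^2 - 2*x - 10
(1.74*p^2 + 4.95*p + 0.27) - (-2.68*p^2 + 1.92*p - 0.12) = 4.42*p^2 + 3.03*p + 0.39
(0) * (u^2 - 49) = 0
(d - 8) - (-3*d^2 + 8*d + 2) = 3*d^2 - 7*d - 10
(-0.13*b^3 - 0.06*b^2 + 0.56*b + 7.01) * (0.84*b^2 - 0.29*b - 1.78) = -0.1092*b^5 - 0.0127*b^4 + 0.7192*b^3 + 5.8328*b^2 - 3.0297*b - 12.4778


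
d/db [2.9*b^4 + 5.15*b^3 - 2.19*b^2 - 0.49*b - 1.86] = 11.6*b^3 + 15.45*b^2 - 4.38*b - 0.49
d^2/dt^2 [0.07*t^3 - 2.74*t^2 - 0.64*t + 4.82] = 0.42*t - 5.48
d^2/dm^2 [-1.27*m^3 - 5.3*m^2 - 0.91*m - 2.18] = -7.62*m - 10.6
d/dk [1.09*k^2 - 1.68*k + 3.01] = 2.18*k - 1.68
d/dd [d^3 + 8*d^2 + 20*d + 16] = 3*d^2 + 16*d + 20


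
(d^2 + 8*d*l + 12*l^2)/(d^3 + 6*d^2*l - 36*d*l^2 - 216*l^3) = (d + 2*l)/(d^2 - 36*l^2)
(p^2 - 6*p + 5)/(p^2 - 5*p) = (p - 1)/p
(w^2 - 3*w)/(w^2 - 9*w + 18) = w/(w - 6)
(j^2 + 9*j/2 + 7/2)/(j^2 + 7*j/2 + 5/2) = (2*j + 7)/(2*j + 5)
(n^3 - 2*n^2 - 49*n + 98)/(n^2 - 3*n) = (n^3 - 2*n^2 - 49*n + 98)/(n*(n - 3))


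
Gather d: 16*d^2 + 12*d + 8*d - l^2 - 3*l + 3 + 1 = 16*d^2 + 20*d - l^2 - 3*l + 4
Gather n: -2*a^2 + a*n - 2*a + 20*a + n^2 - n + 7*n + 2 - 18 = -2*a^2 + 18*a + n^2 + n*(a + 6) - 16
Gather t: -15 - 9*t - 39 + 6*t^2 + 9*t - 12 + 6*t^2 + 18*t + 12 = 12*t^2 + 18*t - 54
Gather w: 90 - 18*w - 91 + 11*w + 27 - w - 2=24 - 8*w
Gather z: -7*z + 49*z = 42*z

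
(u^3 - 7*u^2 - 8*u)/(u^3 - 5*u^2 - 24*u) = (u + 1)/(u + 3)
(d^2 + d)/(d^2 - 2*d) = (d + 1)/(d - 2)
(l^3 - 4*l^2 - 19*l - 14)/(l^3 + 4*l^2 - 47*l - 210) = (l^2 + 3*l + 2)/(l^2 + 11*l + 30)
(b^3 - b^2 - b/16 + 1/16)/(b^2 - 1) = (b^2 - 1/16)/(b + 1)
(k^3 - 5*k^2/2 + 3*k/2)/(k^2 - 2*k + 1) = k*(2*k - 3)/(2*(k - 1))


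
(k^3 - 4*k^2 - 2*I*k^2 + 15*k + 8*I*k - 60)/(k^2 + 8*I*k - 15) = (k^2 - k*(4 + 5*I) + 20*I)/(k + 5*I)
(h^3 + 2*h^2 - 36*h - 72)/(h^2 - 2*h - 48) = (h^2 - 4*h - 12)/(h - 8)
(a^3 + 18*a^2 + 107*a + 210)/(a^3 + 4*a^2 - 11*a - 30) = (a^2 + 13*a + 42)/(a^2 - a - 6)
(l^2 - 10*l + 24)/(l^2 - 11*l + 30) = (l - 4)/(l - 5)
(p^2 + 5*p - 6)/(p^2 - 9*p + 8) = (p + 6)/(p - 8)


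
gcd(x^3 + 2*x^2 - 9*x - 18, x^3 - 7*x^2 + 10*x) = 1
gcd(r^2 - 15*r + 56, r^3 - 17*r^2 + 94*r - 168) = r - 7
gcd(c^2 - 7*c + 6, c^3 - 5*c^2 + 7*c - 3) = c - 1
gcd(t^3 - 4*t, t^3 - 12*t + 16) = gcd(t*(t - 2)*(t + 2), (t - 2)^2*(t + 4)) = t - 2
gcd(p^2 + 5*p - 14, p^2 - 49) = p + 7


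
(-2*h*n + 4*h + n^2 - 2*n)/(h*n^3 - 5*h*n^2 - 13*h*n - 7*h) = (2*h*n - 4*h - n^2 + 2*n)/(h*(-n^3 + 5*n^2 + 13*n + 7))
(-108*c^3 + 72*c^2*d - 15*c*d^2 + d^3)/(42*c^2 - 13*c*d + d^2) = (-18*c^2 + 9*c*d - d^2)/(7*c - d)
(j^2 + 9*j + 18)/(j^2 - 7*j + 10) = (j^2 + 9*j + 18)/(j^2 - 7*j + 10)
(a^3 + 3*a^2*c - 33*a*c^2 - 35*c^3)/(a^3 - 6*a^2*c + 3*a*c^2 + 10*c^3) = (a + 7*c)/(a - 2*c)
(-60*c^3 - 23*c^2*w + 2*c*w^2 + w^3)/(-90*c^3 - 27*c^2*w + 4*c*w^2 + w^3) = (4*c + w)/(6*c + w)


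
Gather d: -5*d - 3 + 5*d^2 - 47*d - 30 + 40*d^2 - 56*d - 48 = 45*d^2 - 108*d - 81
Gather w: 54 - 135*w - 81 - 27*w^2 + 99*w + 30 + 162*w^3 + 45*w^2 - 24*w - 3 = 162*w^3 + 18*w^2 - 60*w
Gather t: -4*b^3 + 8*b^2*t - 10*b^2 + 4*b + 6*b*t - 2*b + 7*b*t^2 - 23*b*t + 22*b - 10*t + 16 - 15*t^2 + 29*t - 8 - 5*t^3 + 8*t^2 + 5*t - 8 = -4*b^3 - 10*b^2 + 24*b - 5*t^3 + t^2*(7*b - 7) + t*(8*b^2 - 17*b + 24)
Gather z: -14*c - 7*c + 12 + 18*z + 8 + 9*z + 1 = -21*c + 27*z + 21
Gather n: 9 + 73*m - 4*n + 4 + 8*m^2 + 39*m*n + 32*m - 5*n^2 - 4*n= 8*m^2 + 105*m - 5*n^2 + n*(39*m - 8) + 13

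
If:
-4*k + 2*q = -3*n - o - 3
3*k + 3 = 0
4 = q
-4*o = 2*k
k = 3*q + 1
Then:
No Solution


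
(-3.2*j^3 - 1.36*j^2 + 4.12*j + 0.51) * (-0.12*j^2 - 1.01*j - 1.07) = 0.384*j^5 + 3.3952*j^4 + 4.3032*j^3 - 2.7672*j^2 - 4.9235*j - 0.5457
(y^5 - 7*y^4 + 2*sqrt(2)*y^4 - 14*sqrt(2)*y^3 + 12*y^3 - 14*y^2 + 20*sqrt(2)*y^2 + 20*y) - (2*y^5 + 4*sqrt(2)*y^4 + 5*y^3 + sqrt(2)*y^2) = -y^5 - 7*y^4 - 2*sqrt(2)*y^4 - 14*sqrt(2)*y^3 + 7*y^3 - 14*y^2 + 19*sqrt(2)*y^2 + 20*y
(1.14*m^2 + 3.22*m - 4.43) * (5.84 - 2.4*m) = -2.736*m^3 - 1.0704*m^2 + 29.4368*m - 25.8712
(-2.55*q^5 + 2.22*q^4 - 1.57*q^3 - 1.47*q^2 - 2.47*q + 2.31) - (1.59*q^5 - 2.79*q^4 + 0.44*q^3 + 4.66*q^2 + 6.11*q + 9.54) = -4.14*q^5 + 5.01*q^4 - 2.01*q^3 - 6.13*q^2 - 8.58*q - 7.23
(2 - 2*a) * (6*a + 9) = -12*a^2 - 6*a + 18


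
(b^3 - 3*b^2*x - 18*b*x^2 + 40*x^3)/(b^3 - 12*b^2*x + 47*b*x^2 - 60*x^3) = (b^2 + 2*b*x - 8*x^2)/(b^2 - 7*b*x + 12*x^2)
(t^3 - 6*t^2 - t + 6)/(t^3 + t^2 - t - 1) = (t - 6)/(t + 1)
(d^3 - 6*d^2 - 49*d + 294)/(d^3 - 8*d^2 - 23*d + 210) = (d + 7)/(d + 5)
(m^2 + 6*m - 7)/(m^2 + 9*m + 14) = (m - 1)/(m + 2)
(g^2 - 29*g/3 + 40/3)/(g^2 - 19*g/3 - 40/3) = (3*g - 5)/(3*g + 5)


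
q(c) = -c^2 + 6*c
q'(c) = 6 - 2*c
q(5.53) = 2.60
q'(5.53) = -5.06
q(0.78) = 4.07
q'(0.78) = 4.44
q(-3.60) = -34.56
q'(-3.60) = 13.20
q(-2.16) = -17.63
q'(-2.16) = 10.32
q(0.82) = 4.25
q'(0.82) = 4.36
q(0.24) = 1.38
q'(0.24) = 5.52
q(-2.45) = -20.70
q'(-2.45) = 10.90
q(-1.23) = -8.89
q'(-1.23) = 8.46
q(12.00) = -72.00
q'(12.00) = -18.00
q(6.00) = 0.00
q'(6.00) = -6.00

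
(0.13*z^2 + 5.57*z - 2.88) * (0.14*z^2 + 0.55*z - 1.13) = 0.0182*z^4 + 0.8513*z^3 + 2.5134*z^2 - 7.8781*z + 3.2544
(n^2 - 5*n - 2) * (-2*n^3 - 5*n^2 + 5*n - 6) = -2*n^5 + 5*n^4 + 34*n^3 - 21*n^2 + 20*n + 12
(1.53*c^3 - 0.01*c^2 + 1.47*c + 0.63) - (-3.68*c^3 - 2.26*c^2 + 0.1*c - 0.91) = 5.21*c^3 + 2.25*c^2 + 1.37*c + 1.54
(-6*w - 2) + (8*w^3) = 8*w^3 - 6*w - 2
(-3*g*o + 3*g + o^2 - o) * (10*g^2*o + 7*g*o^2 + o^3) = -30*g^3*o^2 + 30*g^3*o - 11*g^2*o^3 + 11*g^2*o^2 + 4*g*o^4 - 4*g*o^3 + o^5 - o^4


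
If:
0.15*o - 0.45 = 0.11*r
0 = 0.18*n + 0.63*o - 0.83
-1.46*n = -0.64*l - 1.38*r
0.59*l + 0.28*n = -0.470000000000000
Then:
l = -0.04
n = -1.60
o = 1.77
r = -1.67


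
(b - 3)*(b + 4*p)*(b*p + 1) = b^3*p + 4*b^2*p^2 - 3*b^2*p + b^2 - 12*b*p^2 + 4*b*p - 3*b - 12*p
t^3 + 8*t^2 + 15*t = t*(t + 3)*(t + 5)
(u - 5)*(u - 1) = u^2 - 6*u + 5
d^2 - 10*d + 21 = (d - 7)*(d - 3)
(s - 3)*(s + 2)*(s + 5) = s^3 + 4*s^2 - 11*s - 30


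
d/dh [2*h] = 2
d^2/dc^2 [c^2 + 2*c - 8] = 2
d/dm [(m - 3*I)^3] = 3*(m - 3*I)^2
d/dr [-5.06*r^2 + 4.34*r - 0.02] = 4.34 - 10.12*r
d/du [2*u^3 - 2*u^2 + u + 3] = 6*u^2 - 4*u + 1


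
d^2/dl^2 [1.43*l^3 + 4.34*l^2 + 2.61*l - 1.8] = 8.58*l + 8.68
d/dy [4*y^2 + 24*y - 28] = 8*y + 24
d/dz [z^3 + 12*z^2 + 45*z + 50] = 3*z^2 + 24*z + 45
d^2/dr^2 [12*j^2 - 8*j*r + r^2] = 2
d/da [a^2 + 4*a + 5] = 2*a + 4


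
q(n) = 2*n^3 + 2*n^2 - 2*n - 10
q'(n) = 6*n^2 + 4*n - 2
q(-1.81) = -11.69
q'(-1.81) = 10.42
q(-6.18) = -393.31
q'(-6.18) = 202.43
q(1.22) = -5.83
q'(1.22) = 11.81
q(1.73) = 2.88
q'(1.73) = 22.88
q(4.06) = 148.69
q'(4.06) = 113.14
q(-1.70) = -10.65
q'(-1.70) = 8.54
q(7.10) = 792.44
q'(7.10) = 328.86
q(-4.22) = -116.25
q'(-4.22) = 87.97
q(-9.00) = -1288.00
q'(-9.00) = 448.00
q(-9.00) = -1288.00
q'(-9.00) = 448.00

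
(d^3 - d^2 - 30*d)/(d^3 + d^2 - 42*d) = (d + 5)/(d + 7)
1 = 1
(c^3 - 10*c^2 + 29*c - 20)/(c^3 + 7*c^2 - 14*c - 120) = (c^2 - 6*c + 5)/(c^2 + 11*c + 30)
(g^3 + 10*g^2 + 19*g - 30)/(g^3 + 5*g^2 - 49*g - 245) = (g^2 + 5*g - 6)/(g^2 - 49)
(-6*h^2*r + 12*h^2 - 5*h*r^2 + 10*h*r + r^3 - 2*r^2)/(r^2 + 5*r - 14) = (-6*h^2 - 5*h*r + r^2)/(r + 7)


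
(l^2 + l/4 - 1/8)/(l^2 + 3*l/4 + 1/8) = (4*l - 1)/(4*l + 1)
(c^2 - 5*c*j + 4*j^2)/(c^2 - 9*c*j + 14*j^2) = (c^2 - 5*c*j + 4*j^2)/(c^2 - 9*c*j + 14*j^2)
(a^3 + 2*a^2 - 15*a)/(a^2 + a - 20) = a*(a - 3)/(a - 4)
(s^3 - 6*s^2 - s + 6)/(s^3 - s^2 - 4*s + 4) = (s^2 - 5*s - 6)/(s^2 - 4)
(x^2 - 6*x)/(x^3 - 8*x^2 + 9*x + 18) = x/(x^2 - 2*x - 3)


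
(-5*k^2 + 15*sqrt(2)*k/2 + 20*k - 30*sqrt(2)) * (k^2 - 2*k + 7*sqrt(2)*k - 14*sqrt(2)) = -5*k^4 - 55*sqrt(2)*k^3/2 + 30*k^3 + 65*k^2 + 165*sqrt(2)*k^2 - 630*k - 220*sqrt(2)*k + 840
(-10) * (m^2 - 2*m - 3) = -10*m^2 + 20*m + 30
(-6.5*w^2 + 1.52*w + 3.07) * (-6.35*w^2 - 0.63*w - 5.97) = 41.275*w^4 - 5.557*w^3 + 18.3529*w^2 - 11.0085*w - 18.3279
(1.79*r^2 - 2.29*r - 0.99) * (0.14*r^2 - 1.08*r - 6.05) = 0.2506*r^4 - 2.2538*r^3 - 8.4949*r^2 + 14.9237*r + 5.9895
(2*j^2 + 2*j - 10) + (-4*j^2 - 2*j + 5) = -2*j^2 - 5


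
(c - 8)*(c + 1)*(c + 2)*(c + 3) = c^4 - 2*c^3 - 37*c^2 - 82*c - 48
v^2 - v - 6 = (v - 3)*(v + 2)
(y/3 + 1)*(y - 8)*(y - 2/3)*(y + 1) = y^4/3 - 14*y^3/9 - 79*y^2/9 - 14*y/9 + 16/3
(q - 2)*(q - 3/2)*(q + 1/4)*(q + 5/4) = q^4 - 2*q^3 - 31*q^2/16 + 109*q/32 + 15/16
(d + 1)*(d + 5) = d^2 + 6*d + 5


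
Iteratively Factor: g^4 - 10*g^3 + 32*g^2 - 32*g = (g - 4)*(g^3 - 6*g^2 + 8*g) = (g - 4)^2*(g^2 - 2*g) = g*(g - 4)^2*(g - 2)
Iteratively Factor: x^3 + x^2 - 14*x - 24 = (x + 2)*(x^2 - x - 12) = (x - 4)*(x + 2)*(x + 3)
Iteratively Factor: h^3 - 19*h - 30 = (h - 5)*(h^2 + 5*h + 6) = (h - 5)*(h + 2)*(h + 3)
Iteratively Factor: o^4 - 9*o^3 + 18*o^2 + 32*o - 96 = (o - 4)*(o^3 - 5*o^2 - 2*o + 24) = (o - 4)*(o - 3)*(o^2 - 2*o - 8) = (o - 4)^2*(o - 3)*(o + 2)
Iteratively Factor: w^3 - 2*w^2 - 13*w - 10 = (w + 2)*(w^2 - 4*w - 5) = (w + 1)*(w + 2)*(w - 5)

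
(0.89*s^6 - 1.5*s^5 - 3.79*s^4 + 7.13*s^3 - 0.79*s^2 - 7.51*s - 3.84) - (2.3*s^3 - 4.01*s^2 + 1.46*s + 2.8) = 0.89*s^6 - 1.5*s^5 - 3.79*s^4 + 4.83*s^3 + 3.22*s^2 - 8.97*s - 6.64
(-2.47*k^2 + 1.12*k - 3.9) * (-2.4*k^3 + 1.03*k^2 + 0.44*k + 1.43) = 5.928*k^5 - 5.2321*k^4 + 9.4268*k^3 - 7.0563*k^2 - 0.1144*k - 5.577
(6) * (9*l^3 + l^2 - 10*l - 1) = 54*l^3 + 6*l^2 - 60*l - 6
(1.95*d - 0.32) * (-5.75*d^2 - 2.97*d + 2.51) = -11.2125*d^3 - 3.9515*d^2 + 5.8449*d - 0.8032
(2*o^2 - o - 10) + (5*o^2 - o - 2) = 7*o^2 - 2*o - 12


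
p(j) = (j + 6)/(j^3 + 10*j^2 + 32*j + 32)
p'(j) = (j + 6)*(-3*j^2 - 20*j - 32)/(j^3 + 10*j^2 + 32*j + 32)^2 + 1/(j^3 + 10*j^2 + 32*j + 32) = 2*(-j^2 - 10*j - 20)/(j^5 + 16*j^4 + 100*j^3 + 304*j^2 + 448*j + 256)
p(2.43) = 0.05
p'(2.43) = -0.02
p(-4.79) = -0.69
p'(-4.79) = -2.58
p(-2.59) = -2.91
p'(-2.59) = -1.66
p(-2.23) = -5.23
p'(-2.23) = -18.22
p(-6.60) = 0.02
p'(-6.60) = -0.01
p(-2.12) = -9.15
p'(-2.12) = -68.86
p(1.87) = 0.06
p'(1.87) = -0.03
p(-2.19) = -6.12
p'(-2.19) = -27.06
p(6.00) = 0.02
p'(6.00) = 0.00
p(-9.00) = 0.02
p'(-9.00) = 0.00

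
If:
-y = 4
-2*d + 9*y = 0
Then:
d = -18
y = -4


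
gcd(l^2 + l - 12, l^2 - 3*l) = l - 3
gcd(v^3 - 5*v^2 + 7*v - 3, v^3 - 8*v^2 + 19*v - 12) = v^2 - 4*v + 3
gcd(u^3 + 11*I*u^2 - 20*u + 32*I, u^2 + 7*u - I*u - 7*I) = u - I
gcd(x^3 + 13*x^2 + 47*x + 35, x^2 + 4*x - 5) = x + 5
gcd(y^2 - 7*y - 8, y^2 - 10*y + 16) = y - 8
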